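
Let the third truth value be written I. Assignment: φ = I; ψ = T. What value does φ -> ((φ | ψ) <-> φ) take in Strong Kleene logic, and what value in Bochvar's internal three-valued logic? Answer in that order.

In Strong Kleene logic: φ | ψ = I | T = T
(φ | ψ) <-> φ = T <-> I = I
φ -> ((φ | ψ) <-> φ) = I -> I = I  [~I | I]
In Bochvar's internal three-valued logic: φ | ψ = I | T = I
(φ | ψ) <-> φ = I <-> I = I
φ -> ((φ | ψ) <-> φ) = I -> I = I

I; I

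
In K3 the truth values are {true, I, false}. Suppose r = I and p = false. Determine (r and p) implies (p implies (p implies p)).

true

r and p = I and false = false
p implies p = false implies false = true
p implies (p implies p) = false implies true = true
(r and p) implies (p implies (p implies p)) = false implies true = true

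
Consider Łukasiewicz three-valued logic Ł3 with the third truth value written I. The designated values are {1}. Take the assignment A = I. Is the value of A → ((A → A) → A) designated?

Yes

A → A = I → I = 1  [min(1, 1−½+½)]
(A → A) → A = 1 → I = I
A → ((A → A) → A) = I → I = 1
1 ∈ {1}.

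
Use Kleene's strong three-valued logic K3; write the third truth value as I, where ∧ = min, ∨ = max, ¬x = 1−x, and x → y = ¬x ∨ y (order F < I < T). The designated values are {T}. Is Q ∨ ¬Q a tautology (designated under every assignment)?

No

Countermodel: Q=I gives I, which is not designated.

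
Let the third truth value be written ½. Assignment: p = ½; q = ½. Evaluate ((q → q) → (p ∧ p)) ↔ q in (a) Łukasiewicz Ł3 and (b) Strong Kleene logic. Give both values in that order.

In Łukasiewicz Ł3: q → q = ½ → ½ = 1
p ∧ p = ½ ∧ ½ = ½
(q → q) → (p ∧ p) = 1 → ½ = ½
((q → q) → (p ∧ p)) ↔ q = ½ ↔ ½ = 1
In Strong Kleene logic: q → q = ½ → ½ = ½
p ∧ p = ½ ∧ ½ = ½
(q → q) → (p ∧ p) = ½ → ½ = ½
((q → q) → (p ∧ p)) ↔ q = ½ ↔ ½ = ½
They differ because Łukasiewicz Ł3 and Strong Kleene logic treat ½ differently under implication.

1; ½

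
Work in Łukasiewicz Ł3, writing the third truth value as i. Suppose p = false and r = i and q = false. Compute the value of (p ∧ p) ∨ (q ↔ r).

p ∧ p = false ∧ false = false
q ↔ r = false ↔ i = i  [1 − |0−½|]
(p ∧ p) ∨ (q ↔ r) = false ∨ i = i

i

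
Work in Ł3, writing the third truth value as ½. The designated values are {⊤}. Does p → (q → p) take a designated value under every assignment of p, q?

Every assignment of p, q over {⊤, ½, ⊥} gives a value in {⊤}.
In particular, with p=½, q=½: p → (q → p) = ⊤.

Yes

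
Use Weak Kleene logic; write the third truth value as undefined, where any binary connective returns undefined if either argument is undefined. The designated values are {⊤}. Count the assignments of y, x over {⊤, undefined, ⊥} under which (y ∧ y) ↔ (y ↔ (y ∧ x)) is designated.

1

Designated under: (y=⊤, x=⊤).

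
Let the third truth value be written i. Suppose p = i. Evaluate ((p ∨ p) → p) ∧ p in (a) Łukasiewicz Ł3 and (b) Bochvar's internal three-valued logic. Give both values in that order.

i; i

In Łukasiewicz Ł3: p ∨ p = i ∨ i = i
(p ∨ p) → p = i → i = 1  [min(1, 1−½+½)]
((p ∨ p) → p) ∧ p = 1 ∧ i = i
In Bochvar's internal three-valued logic: p ∨ p = i ∨ i = i
(p ∨ p) → p = i → i = i  [any arg is the third value ⇒ result is the third value]
((p ∨ p) → p) ∧ p = i ∧ i = i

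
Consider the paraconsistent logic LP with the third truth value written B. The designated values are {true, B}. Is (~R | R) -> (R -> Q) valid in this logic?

No

Countermodel: R=true, Q=false gives false, which is not designated.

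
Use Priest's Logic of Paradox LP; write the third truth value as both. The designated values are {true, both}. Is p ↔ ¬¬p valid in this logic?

Yes

Every assignment of p over {true, both, false} gives a value in {true, both}.
In particular, with p=both: p ↔ ¬¬p = both.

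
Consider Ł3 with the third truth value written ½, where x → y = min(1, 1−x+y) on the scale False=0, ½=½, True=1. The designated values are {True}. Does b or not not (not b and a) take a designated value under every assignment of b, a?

Countermodel: b=½, a=True gives ½, which is not designated.

No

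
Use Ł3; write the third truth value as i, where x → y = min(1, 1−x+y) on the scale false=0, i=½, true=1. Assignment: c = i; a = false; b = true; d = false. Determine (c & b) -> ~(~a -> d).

true

c & b = i & true = i
~a = ~false = true
~a -> d = true -> false = false
~(~a -> d) = ~false = true
(c & b) -> ~(~a -> d) = i -> true = true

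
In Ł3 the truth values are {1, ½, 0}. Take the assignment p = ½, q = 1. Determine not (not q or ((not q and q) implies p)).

not q = not 1 = 0
not q = not 1 = 0
not q and q = 0 and 1 = 0
(not q and q) implies p = 0 implies ½ = 1  [min(1, 1−0+½)]
not q or ((not q and q) implies p) = 0 or 1 = 1
not (not q or ((not q and q) implies p)) = not 1 = 0

0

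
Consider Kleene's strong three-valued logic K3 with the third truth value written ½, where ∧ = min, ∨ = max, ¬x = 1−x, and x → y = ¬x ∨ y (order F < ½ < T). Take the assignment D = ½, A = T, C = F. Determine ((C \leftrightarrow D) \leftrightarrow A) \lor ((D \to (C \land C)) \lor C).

C \leftrightarrow D = F \leftrightarrow ½ = ½
(C \leftrightarrow D) \leftrightarrow A = ½ \leftrightarrow T = ½
C \land C = F \land F = F
D \to (C \land C) = ½ \to F = ½  [\lnot ½ \lor F]
(D \to (C \land C)) \lor C = ½ \lor F = ½
((C \leftrightarrow D) \leftrightarrow A) \lor ((D \to (C \land C)) \lor C) = ½ \lor ½ = ½

½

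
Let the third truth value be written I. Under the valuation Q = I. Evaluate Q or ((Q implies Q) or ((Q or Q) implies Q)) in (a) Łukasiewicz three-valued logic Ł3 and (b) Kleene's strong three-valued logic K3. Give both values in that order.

⊤; I

In Łukasiewicz three-valued logic Ł3: Q implies Q = I implies I = ⊤
Q or Q = I or I = I
(Q or Q) implies Q = I implies I = ⊤
(Q implies Q) or ((Q or Q) implies Q) = ⊤ or ⊤ = ⊤
Q or ((Q implies Q) or ((Q or Q) implies Q)) = I or ⊤ = ⊤
In Kleene's strong three-valued logic K3: Q implies Q = I implies I = I  [not I or I]
Q or Q = I or I = I
(Q or Q) implies Q = I implies I = I
(Q implies Q) or ((Q or Q) implies Q) = I or I = I
Q or ((Q implies Q) or ((Q or Q) implies Q)) = I or I = I
They differ because Łukasiewicz three-valued logic Ł3 and Kleene's strong three-valued logic K3 treat I differently under implication.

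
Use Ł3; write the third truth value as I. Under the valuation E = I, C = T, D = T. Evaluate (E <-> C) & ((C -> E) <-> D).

I

E <-> C = I <-> T = I  [1 − |½−1|]
C -> E = T -> I = I
(C -> E) <-> D = I <-> T = I
(E <-> C) & ((C -> E) <-> D) = I & I = I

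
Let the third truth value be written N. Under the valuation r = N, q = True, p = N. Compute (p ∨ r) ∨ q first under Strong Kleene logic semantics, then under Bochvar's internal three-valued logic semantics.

In Strong Kleene logic: p ∨ r = N ∨ N = N
(p ∨ r) ∨ q = N ∨ True = True
In Bochvar's internal three-valued logic: p ∨ r = N ∨ N = N
(p ∨ r) ∨ q = N ∨ True = N
They differ because Strong Kleene logic and Bochvar's internal three-valued logic treat N differently under the binary connectives.

True; N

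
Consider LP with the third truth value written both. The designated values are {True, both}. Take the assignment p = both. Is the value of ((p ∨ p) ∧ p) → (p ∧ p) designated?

p ∨ p = both ∨ both = both
(p ∨ p) ∧ p = both ∧ both = both
p ∧ p = both ∧ both = both
((p ∨ p) ∧ p) → (p ∧ p) = both → both = both
both ∈ {True, both}.

Yes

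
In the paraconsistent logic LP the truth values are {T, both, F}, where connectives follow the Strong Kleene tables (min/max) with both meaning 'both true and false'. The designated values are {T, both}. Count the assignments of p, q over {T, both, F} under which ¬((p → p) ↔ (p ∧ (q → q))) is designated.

7

Of the 9 assignments, 7 give a value in {T, both}.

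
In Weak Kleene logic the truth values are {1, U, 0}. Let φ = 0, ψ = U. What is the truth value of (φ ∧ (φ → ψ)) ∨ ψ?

φ → ψ = 0 → U = U  [any arg is the third value ⇒ result is the third value]
φ ∧ (φ → ψ) = 0 ∧ U = U
(φ ∧ (φ → ψ)) ∨ ψ = U ∨ U = U

U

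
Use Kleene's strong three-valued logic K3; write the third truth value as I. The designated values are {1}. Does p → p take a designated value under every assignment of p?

No

Countermodel: p=I gives I, which is not designated.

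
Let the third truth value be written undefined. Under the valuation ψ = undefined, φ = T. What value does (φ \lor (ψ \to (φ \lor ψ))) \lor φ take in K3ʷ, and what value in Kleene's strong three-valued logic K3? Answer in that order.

undefined; T

In K3ʷ: φ \lor ψ = T \lor undefined = undefined
ψ \to (φ \lor ψ) = undefined \to undefined = undefined  [any arg is the third value ⇒ result is the third value]
φ \lor (ψ \to (φ \lor ψ)) = T \lor undefined = undefined
(φ \lor (ψ \to (φ \lor ψ))) \lor φ = undefined \lor T = undefined
In Kleene's strong three-valued logic K3: φ \lor ψ = T \lor undefined = T
ψ \to (φ \lor ψ) = undefined \to T = T  [\lnot undefined \lor T]
φ \lor (ψ \to (φ \lor ψ)) = T \lor T = T
(φ \lor (ψ \to (φ \lor ψ))) \lor φ = T \lor T = T
They differ because K3ʷ and Kleene's strong three-valued logic K3 treat undefined differently under the binary connectives.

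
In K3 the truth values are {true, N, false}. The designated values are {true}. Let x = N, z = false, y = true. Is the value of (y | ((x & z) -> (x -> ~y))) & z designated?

x & z = N & false = false
~y = ~true = false
x -> ~y = N -> false = N  [~N | false]
(x & z) -> (x -> ~y) = false -> N = true
y | ((x & z) -> (x -> ~y)) = true | true = true
(y | ((x & z) -> (x -> ~y))) & z = true & false = false
false ∉ {true}.

No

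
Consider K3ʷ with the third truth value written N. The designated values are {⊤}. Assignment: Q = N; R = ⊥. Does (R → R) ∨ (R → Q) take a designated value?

R → R = ⊥ → ⊥ = ⊤
R → Q = ⊥ → N = N  [any arg is the third value ⇒ result is the third value]
(R → R) ∨ (R → Q) = ⊤ ∨ N = N
N ∉ {⊤}.

No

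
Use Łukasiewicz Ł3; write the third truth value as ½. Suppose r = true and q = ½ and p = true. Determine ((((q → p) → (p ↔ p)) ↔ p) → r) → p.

q → p = ½ → true = true
p ↔ p = true ↔ true = true
(q → p) → (p ↔ p) = true → true = true
((q → p) → (p ↔ p)) ↔ p = true ↔ true = true
(((q → p) → (p ↔ p)) ↔ p) → r = true → true = true
((((q → p) → (p ↔ p)) ↔ p) → r) → p = true → true = true

true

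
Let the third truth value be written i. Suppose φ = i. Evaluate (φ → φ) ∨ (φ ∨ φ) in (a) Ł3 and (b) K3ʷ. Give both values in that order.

True; i

In Ł3: φ → φ = i → i = True  [min(1, 1−½+½)]
φ ∨ φ = i ∨ i = i
(φ → φ) ∨ (φ ∨ φ) = True ∨ i = True
In K3ʷ: φ → φ = i → i = i
φ ∨ φ = i ∨ i = i
(φ → φ) ∨ (φ ∨ φ) = i ∨ i = i
They differ because Ł3 and K3ʷ treat i differently under the binary connectives.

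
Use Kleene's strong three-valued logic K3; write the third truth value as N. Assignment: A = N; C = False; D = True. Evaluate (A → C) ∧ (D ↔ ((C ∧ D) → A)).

N

A → C = N → False = N  [¬N ∨ False]
C ∧ D = False ∧ True = False
(C ∧ D) → A = False → N = True
D ↔ ((C ∧ D) → A) = True ↔ True = True
(A → C) ∧ (D ↔ ((C ∧ D) → A)) = N ∧ True = N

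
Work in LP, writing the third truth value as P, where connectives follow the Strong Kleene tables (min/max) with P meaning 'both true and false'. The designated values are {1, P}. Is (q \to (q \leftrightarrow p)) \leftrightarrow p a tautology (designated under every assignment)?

Countermodel: q=0, p=0 gives 0, which is not designated.

No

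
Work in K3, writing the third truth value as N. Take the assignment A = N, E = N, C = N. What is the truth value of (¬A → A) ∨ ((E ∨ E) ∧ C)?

N

¬A = ¬N = N
¬A → A = N → N = N  [¬N ∨ N]
E ∨ E = N ∨ N = N
(E ∨ E) ∧ C = N ∧ N = N
(¬A → A) ∨ ((E ∨ E) ∧ C) = N ∨ N = N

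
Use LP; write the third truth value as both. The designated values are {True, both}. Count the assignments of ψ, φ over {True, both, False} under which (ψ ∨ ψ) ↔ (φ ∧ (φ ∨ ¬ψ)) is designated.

7

Of the 9 assignments, 7 give a value in {True, both}.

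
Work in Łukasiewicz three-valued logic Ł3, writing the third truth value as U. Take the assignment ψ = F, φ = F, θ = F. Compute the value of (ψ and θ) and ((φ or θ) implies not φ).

F

ψ and θ = F and F = F
φ or θ = F or F = F
not φ = not F = T
(φ or θ) implies not φ = F implies T = T
(ψ and θ) and ((φ or θ) implies not φ) = F and T = F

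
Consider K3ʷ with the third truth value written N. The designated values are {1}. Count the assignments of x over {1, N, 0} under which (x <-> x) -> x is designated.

1

x=1: 1 ✓
x=N: N ·
x=0: 0 ·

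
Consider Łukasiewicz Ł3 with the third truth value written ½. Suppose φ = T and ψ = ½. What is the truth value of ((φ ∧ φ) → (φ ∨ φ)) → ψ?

½

φ ∧ φ = T ∧ T = T
φ ∨ φ = T ∨ T = T
(φ ∧ φ) → (φ ∨ φ) = T → T = T
((φ ∧ φ) → (φ ∨ φ)) → ψ = T → ½ = ½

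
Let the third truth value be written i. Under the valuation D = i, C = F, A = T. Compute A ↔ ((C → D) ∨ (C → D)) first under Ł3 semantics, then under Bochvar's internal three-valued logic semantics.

T; i

In Ł3: C → D = F → i = T  [min(1, 1−0+½)]
C → D = F → i = T
(C → D) ∨ (C → D) = T ∨ T = T
A ↔ ((C → D) ∨ (C → D)) = T ↔ T = T
In Bochvar's internal three-valued logic: C → D = F → i = i  [any arg is the third value ⇒ result is the third value]
C → D = F → i = i
(C → D) ∨ (C → D) = i ∨ i = i
A ↔ ((C → D) ∨ (C → D)) = T ↔ i = i
They differ because Ł3 and Bochvar's internal three-valued logic treat i differently under the binary connectives.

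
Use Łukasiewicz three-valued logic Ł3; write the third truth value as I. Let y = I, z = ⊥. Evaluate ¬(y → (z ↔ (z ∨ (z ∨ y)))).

z ∨ y = ⊥ ∨ I = I
z ∨ (z ∨ y) = ⊥ ∨ I = I
z ↔ (z ∨ (z ∨ y)) = ⊥ ↔ I = I  [1 − |0−½|]
y → (z ↔ (z ∨ (z ∨ y))) = I → I = ⊤
¬(y → (z ↔ (z ∨ (z ∨ y)))) = ¬⊤ = ⊥

⊥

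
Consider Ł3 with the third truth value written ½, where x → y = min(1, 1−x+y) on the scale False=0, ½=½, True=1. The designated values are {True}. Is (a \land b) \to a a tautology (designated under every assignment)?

Every assignment of a, b over {True, ½, False} gives a value in {True}.
In particular, with a=½, b=½: (a \land b) \to a = True.

Yes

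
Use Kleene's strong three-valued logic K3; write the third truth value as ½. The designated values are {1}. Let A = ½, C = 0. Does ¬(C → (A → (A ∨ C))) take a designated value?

No

A ∨ C = ½ ∨ 0 = ½
A → (A ∨ C) = ½ → ½ = ½  [¬½ ∨ ½]
C → (A → (A ∨ C)) = 0 → ½ = 1
¬(C → (A → (A ∨ C))) = ¬1 = 0
0 ∉ {1}.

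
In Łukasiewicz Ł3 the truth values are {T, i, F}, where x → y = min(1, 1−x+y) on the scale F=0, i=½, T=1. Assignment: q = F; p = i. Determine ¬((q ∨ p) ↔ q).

i

q ∨ p = F ∨ i = i
(q ∨ p) ↔ q = i ↔ F = i  [1 − |½−0|]
¬((q ∨ p) ↔ q) = ¬i = i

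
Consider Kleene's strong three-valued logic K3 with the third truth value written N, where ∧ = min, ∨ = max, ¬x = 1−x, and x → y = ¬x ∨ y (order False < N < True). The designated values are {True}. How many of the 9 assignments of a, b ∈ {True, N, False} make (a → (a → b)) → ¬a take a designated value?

Designated under: (a=True, b=False); (a=False, b=True); (a=False, b=N); (a=False, b=False).

4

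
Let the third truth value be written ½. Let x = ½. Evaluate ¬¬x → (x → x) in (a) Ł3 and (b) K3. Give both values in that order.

1; ½

In Ł3: ¬x = ¬½ = ½
¬¬x = ¬½ = ½
x → x = ½ → ½ = 1
¬¬x → (x → x) = ½ → 1 = 1
In K3: ¬x = ¬½ = ½
¬¬x = ¬½ = ½
x → x = ½ → ½ = ½  [¬½ ∨ ½]
¬¬x → (x → x) = ½ → ½ = ½
They differ because Ł3 and K3 treat ½ differently under implication.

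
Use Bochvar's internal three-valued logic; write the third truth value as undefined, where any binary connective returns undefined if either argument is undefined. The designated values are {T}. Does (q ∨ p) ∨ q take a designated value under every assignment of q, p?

No

Countermodel: q=T, p=undefined gives undefined, which is not designated.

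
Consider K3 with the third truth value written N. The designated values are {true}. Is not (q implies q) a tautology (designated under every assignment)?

Countermodel: q=true gives false, which is not designated.

No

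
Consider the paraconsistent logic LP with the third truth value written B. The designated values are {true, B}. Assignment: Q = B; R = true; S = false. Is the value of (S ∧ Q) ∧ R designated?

No

S ∧ Q = false ∧ B = false
(S ∧ Q) ∧ R = false ∧ true = false
false ∉ {true, B}.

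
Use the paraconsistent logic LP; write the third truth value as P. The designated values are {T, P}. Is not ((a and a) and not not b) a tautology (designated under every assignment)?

No

Countermodel: a=T, b=T gives F, which is not designated.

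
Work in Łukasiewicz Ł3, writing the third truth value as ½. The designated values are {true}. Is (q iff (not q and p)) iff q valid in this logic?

No

Countermodel: q=true, p=true gives false, which is not designated.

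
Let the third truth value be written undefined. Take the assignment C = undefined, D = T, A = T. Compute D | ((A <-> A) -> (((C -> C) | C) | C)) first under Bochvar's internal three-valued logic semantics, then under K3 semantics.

In Bochvar's internal three-valued logic: A <-> A = T <-> T = T
C -> C = undefined -> undefined = undefined  [any arg is the third value ⇒ result is the third value]
(C -> C) | C = undefined | undefined = undefined
((C -> C) | C) | C = undefined | undefined = undefined
(A <-> A) -> (((C -> C) | C) | C) = T -> undefined = undefined
D | ((A <-> A) -> (((C -> C) | C) | C)) = T | undefined = undefined
In K3: A <-> A = T <-> T = T
C -> C = undefined -> undefined = undefined  [~undefined | undefined]
(C -> C) | C = undefined | undefined = undefined
((C -> C) | C) | C = undefined | undefined = undefined
(A <-> A) -> (((C -> C) | C) | C) = T -> undefined = undefined
D | ((A <-> A) -> (((C -> C) | C) | C)) = T | undefined = T
They differ because Bochvar's internal three-valued logic and K3 treat undefined differently under the binary connectives.

undefined; T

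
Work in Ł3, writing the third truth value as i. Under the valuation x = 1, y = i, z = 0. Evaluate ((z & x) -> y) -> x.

z & x = 0 & 1 = 0
(z & x) -> y = 0 -> i = 1  [min(1, 1−0+½)]
((z & x) -> y) -> x = 1 -> 1 = 1

1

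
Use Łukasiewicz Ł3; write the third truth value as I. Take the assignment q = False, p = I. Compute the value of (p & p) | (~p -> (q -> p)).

True

p & p = I & I = I
~p = ~I = I
q -> p = False -> I = True  [min(1, 1−0+½)]
~p -> (q -> p) = I -> True = True
(p & p) | (~p -> (q -> p)) = I | True = True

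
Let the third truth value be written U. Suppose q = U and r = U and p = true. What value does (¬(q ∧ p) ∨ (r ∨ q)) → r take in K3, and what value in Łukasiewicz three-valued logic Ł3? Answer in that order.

In K3: q ∧ p = U ∧ true = U
¬(q ∧ p) = ¬U = U
r ∨ q = U ∨ U = U
¬(q ∧ p) ∨ (r ∨ q) = U ∨ U = U
(¬(q ∧ p) ∨ (r ∨ q)) → r = U → U = U  [¬U ∨ U]
In Łukasiewicz three-valued logic Ł3: q ∧ p = U ∧ true = U
¬(q ∧ p) = ¬U = U
r ∨ q = U ∨ U = U
¬(q ∧ p) ∨ (r ∨ q) = U ∨ U = U
(¬(q ∧ p) ∨ (r ∨ q)) → r = U → U = true  [min(1, 1−½+½)]
They differ because K3 and Łukasiewicz three-valued logic Ł3 treat U differently under implication.

U; true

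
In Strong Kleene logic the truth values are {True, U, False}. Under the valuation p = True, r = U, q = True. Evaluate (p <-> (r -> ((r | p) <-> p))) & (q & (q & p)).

True

r | p = U | True = True
(r | p) <-> p = True <-> True = True
r -> ((r | p) <-> p) = U -> True = True  [~U | True]
p <-> (r -> ((r | p) <-> p)) = True <-> True = True
q & p = True & True = True
q & (q & p) = True & True = True
(p <-> (r -> ((r | p) <-> p))) & (q & (q & p)) = True & True = True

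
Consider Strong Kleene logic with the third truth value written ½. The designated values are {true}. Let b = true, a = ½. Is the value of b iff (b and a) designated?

b and a = true and ½ = ½
b iff (b and a) = true iff ½ = ½
½ ∉ {true}.

No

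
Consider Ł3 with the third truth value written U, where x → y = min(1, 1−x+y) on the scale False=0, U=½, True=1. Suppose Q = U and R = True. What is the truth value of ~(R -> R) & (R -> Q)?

R -> R = True -> True = True
~(R -> R) = ~True = False
R -> Q = True -> U = U  [min(1, 1−1+½)]
~(R -> R) & (R -> Q) = False & U = False

False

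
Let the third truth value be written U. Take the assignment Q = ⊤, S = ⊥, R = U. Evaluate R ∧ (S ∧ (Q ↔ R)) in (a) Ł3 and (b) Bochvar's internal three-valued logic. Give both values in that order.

In Ł3: Q ↔ R = ⊤ ↔ U = U  [1 − |1−½|]
S ∧ (Q ↔ R) = ⊥ ∧ U = ⊥
R ∧ (S ∧ (Q ↔ R)) = U ∧ ⊥ = ⊥
In Bochvar's internal three-valued logic: Q ↔ R = ⊤ ↔ U = U
S ∧ (Q ↔ R) = ⊥ ∧ U = U
R ∧ (S ∧ (Q ↔ R)) = U ∧ U = U
They differ because Ł3 and Bochvar's internal three-valued logic treat U differently under the binary connectives.

⊥; U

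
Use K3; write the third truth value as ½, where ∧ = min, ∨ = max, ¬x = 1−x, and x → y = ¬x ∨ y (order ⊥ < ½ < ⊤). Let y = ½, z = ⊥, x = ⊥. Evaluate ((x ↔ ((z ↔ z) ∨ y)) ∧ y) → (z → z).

⊤

z ↔ z = ⊥ ↔ ⊥ = ⊤
(z ↔ z) ∨ y = ⊤ ∨ ½ = ⊤
x ↔ ((z ↔ z) ∨ y) = ⊥ ↔ ⊤ = ⊥
(x ↔ ((z ↔ z) ∨ y)) ∧ y = ⊥ ∧ ½ = ⊥
z → z = ⊥ → ⊥ = ⊤
((x ↔ ((z ↔ z) ∨ y)) ∧ y) → (z → z) = ⊥ → ⊤ = ⊤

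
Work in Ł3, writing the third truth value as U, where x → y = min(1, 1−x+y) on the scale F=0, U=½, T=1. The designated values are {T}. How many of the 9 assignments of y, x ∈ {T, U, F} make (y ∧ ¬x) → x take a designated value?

7

Of the 9 assignments, 7 give a value in {T}.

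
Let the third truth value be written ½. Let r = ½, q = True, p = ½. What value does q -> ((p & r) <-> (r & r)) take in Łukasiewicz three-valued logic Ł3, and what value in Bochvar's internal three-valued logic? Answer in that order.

True; ½

In Łukasiewicz three-valued logic Ł3: p & r = ½ & ½ = ½
r & r = ½ & ½ = ½
(p & r) <-> (r & r) = ½ <-> ½ = True  [1 − |½−½|]
q -> ((p & r) <-> (r & r)) = True -> True = True
In Bochvar's internal three-valued logic: p & r = ½ & ½ = ½
r & r = ½ & ½ = ½
(p & r) <-> (r & r) = ½ <-> ½ = ½
q -> ((p & r) <-> (r & r)) = True -> ½ = ½  [any arg is the third value ⇒ result is the third value]
They differ because Łukasiewicz three-valued logic Ł3 and Bochvar's internal three-valued logic treat ½ differently under the binary connectives.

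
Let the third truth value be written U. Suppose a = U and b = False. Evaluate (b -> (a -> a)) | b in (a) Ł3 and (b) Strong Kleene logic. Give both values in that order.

In Ł3: a -> a = U -> U = True  [min(1, 1−½+½)]
b -> (a -> a) = False -> True = True
(b -> (a -> a)) | b = True | False = True
In Strong Kleene logic: a -> a = U -> U = U
b -> (a -> a) = False -> U = True
(b -> (a -> a)) | b = True | False = True

True; True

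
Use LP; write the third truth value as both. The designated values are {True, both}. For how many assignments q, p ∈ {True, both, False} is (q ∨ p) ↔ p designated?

Of the 9 assignments, 8 give a value in {True, both}.

8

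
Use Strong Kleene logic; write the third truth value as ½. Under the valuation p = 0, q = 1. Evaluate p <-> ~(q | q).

q | q = 1 | 1 = 1
~(q | q) = ~1 = 0
p <-> ~(q | q) = 0 <-> 0 = 1

1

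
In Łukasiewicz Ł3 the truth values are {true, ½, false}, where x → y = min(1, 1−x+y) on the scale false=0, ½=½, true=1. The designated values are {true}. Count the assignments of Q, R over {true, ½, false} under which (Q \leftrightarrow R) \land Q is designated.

1

Designated under: (Q=true, R=true).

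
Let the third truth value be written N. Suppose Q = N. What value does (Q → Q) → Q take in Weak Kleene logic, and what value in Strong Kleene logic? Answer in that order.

N; N

In Weak Kleene logic: Q → Q = N → N = N  [any arg is the third value ⇒ result is the third value]
(Q → Q) → Q = N → N = N
In Strong Kleene logic: Q → Q = N → N = N  [¬N ∨ N]
(Q → Q) → Q = N → N = N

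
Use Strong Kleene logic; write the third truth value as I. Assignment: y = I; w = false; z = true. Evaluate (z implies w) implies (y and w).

true

z implies w = true implies false = false
y and w = I and false = false
(z implies w) implies (y and w) = false implies false = true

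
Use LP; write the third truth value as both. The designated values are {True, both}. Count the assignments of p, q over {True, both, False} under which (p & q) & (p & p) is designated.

4

Designated under: (p=True, q=True); (p=True, q=both); (p=both, q=True); (p=both, q=both).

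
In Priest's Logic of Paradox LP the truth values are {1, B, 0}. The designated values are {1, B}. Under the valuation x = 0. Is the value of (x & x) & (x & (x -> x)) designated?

x & x = 0 & 0 = 0
x -> x = 0 -> 0 = 1
x & (x -> x) = 0 & 1 = 0
(x & x) & (x & (x -> x)) = 0 & 0 = 0
0 ∉ {1, B}.

No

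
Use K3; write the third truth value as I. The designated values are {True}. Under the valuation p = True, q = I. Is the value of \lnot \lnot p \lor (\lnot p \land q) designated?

\lnot p = \lnot True = False
\lnot \lnot p = \lnot False = True
\lnot p = \lnot True = False
\lnot p \land q = False \land I = False
\lnot \lnot p \lor (\lnot p \land q) = True \lor False = True
True ∈ {True}.

Yes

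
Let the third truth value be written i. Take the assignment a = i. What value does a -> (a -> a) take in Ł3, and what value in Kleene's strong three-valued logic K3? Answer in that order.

In Ł3: a -> a = i -> i = 1  [min(1, 1−½+½)]
a -> (a -> a) = i -> 1 = 1
In Kleene's strong three-valued logic K3: a -> a = i -> i = i  [~i | i]
a -> (a -> a) = i -> i = i
They differ because Ł3 and Kleene's strong three-valued logic K3 treat i differently under implication.

1; i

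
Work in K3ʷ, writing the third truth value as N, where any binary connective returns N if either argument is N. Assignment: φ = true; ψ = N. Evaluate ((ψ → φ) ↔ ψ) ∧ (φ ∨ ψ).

ψ → φ = N → true = N
(ψ → φ) ↔ ψ = N ↔ N = N
φ ∨ ψ = true ∨ N = N
((ψ → φ) ↔ ψ) ∧ (φ ∨ ψ) = N ∧ N = N

N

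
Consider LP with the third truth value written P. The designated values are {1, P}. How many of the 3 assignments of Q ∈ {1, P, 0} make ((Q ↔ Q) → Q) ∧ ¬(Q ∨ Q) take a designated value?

Q=1: 0 ·
Q=P: P ✓
Q=0: 0 ·

1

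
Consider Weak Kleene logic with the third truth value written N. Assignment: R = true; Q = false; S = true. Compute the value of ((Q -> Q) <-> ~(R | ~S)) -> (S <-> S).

Q -> Q = false -> false = true
~S = ~true = false
R | ~S = true | false = true
~(R | ~S) = ~true = false
(Q -> Q) <-> ~(R | ~S) = true <-> false = false
S <-> S = true <-> true = true
((Q -> Q) <-> ~(R | ~S)) -> (S <-> S) = false -> true = true

true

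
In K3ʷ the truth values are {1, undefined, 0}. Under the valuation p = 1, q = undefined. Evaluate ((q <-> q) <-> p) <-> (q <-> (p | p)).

undefined

q <-> q = undefined <-> undefined = undefined
(q <-> q) <-> p = undefined <-> 1 = undefined
p | p = 1 | 1 = 1
q <-> (p | p) = undefined <-> 1 = undefined
((q <-> q) <-> p) <-> (q <-> (p | p)) = undefined <-> undefined = undefined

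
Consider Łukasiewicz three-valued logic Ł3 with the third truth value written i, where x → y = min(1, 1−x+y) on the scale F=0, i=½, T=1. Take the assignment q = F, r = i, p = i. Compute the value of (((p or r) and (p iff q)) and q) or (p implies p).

p or r = i or i = i
p iff q = i iff F = i
(p or r) and (p iff q) = i and i = i
((p or r) and (p iff q)) and q = i and F = F
p implies p = i implies i = T
(((p or r) and (p iff q)) and q) or (p implies p) = F or T = T

T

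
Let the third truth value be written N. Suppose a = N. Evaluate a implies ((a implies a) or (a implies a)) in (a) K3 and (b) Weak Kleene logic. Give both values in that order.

N; N

In K3: a implies a = N implies N = N  [not N or N]
a implies a = N implies N = N
(a implies a) or (a implies a) = N or N = N
a implies ((a implies a) or (a implies a)) = N implies N = N
In Weak Kleene logic: a implies a = N implies N = N
a implies a = N implies N = N
(a implies a) or (a implies a) = N or N = N
a implies ((a implies a) or (a implies a)) = N implies N = N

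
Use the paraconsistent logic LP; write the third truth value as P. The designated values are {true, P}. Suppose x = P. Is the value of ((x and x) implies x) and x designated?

Yes

x and x = P and P = P
(x and x) implies x = P implies P = P  [not P or P]
((x and x) implies x) and x = P and P = P
P ∈ {true, P}.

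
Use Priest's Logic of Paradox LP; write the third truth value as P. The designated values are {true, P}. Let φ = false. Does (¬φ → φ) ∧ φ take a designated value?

¬φ = ¬false = true
¬φ → φ = true → false = false
(¬φ → φ) ∧ φ = false ∧ false = false
false ∉ {true, P}.

No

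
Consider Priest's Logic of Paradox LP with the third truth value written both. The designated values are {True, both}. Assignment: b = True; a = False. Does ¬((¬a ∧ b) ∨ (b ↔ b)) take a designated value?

No

¬a = ¬False = True
¬a ∧ b = True ∧ True = True
b ↔ b = True ↔ True = True
(¬a ∧ b) ∨ (b ↔ b) = True ∨ True = True
¬((¬a ∧ b) ∨ (b ↔ b)) = ¬True = False
False ∉ {True, both}.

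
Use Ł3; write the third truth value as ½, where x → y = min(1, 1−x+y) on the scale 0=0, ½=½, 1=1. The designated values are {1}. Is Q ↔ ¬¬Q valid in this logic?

Every assignment of Q over {1, ½, 0} gives a value in {1}.
In particular, with Q=½: Q ↔ ¬¬Q = 1.

Yes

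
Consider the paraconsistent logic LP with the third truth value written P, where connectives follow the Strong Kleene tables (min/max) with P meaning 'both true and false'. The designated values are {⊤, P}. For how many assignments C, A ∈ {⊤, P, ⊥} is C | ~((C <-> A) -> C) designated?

8

Of the 9 assignments, 8 give a value in {⊤, P}.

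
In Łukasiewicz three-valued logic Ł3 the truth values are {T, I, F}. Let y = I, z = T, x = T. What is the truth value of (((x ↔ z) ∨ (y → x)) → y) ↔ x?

x ↔ z = T ↔ T = T
y → x = I → T = T  [min(1, 1−½+1)]
(x ↔ z) ∨ (y → x) = T ∨ T = T
((x ↔ z) ∨ (y → x)) → y = T → I = I
(((x ↔ z) ∨ (y → x)) → y) ↔ x = I ↔ T = I

I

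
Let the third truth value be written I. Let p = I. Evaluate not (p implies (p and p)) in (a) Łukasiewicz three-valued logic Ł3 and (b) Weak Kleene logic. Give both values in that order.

F; I

In Łukasiewicz three-valued logic Ł3: p and p = I and I = I
p implies (p and p) = I implies I = T
not (p implies (p and p)) = not T = F
In Weak Kleene logic: p and p = I and I = I
p implies (p and p) = I implies I = I  [any arg is the third value ⇒ result is the third value]
not (p implies (p and p)) = not I = I
They differ because Łukasiewicz three-valued logic Ł3 and Weak Kleene logic treat I differently under the binary connectives.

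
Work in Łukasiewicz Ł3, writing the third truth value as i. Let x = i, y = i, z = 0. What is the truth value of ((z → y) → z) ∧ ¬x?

z → y = 0 → i = 1  [min(1, 1−0+½)]
(z → y) → z = 1 → 0 = 0
¬x = ¬i = i
((z → y) → z) ∧ ¬x = 0 ∧ i = 0

0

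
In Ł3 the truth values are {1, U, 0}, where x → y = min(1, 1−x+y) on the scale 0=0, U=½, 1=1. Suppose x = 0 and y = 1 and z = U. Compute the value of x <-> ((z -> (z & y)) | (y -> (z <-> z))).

z & y = U & 1 = U
z -> (z & y) = U -> U = 1
z <-> z = U <-> U = 1
y -> (z <-> z) = 1 -> 1 = 1
(z -> (z & y)) | (y -> (z <-> z)) = 1 | 1 = 1
x <-> ((z -> (z & y)) | (y -> (z <-> z))) = 0 <-> 1 = 0

0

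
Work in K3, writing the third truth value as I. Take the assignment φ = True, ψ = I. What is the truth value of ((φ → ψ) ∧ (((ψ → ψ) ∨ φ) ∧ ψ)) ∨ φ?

φ → ψ = True → I = I  [¬True ∨ I]
ψ → ψ = I → I = I
(ψ → ψ) ∨ φ = I ∨ True = True
((ψ → ψ) ∨ φ) ∧ ψ = True ∧ I = I
(φ → ψ) ∧ (((ψ → ψ) ∨ φ) ∧ ψ) = I ∧ I = I
((φ → ψ) ∧ (((ψ → ψ) ∨ φ) ∧ ψ)) ∨ φ = I ∨ True = True

True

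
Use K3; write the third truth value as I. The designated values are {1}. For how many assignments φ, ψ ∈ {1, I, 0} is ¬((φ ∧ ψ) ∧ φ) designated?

5

Of the 9 assignments, 5 give a value in {1}.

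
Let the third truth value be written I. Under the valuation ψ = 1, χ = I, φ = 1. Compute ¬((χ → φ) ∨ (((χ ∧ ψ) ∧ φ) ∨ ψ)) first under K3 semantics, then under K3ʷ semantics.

0; I

In K3: χ → φ = I → 1 = 1
χ ∧ ψ = I ∧ 1 = I
(χ ∧ ψ) ∧ φ = I ∧ 1 = I
((χ ∧ ψ) ∧ φ) ∨ ψ = I ∨ 1 = 1
(χ → φ) ∨ (((χ ∧ ψ) ∧ φ) ∨ ψ) = 1 ∨ 1 = 1
¬((χ → φ) ∨ (((χ ∧ ψ) ∧ φ) ∨ ψ)) = ¬1 = 0
In K3ʷ: χ → φ = I → 1 = I  [any arg is the third value ⇒ result is the third value]
χ ∧ ψ = I ∧ 1 = I
(χ ∧ ψ) ∧ φ = I ∧ 1 = I
((χ ∧ ψ) ∧ φ) ∨ ψ = I ∨ 1 = I
(χ → φ) ∨ (((χ ∧ ψ) ∧ φ) ∨ ψ) = I ∨ I = I
¬((χ → φ) ∨ (((χ ∧ ψ) ∧ φ) ∨ ψ)) = ¬I = I
They differ because K3 and K3ʷ treat I differently under the binary connectives.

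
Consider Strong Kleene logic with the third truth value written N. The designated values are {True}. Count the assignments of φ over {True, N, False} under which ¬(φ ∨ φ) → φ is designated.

1

φ=True: True ✓
φ=N: N ·
φ=False: False ·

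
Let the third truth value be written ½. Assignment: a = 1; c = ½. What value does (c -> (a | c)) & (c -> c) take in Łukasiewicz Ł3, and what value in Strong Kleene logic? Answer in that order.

1; ½

In Łukasiewicz Ł3: a | c = 1 | ½ = 1
c -> (a | c) = ½ -> 1 = 1  [min(1, 1−½+1)]
c -> c = ½ -> ½ = 1
(c -> (a | c)) & (c -> c) = 1 & 1 = 1
In Strong Kleene logic: a | c = 1 | ½ = 1
c -> (a | c) = ½ -> 1 = 1  [~½ | 1]
c -> c = ½ -> ½ = ½
(c -> (a | c)) & (c -> c) = 1 & ½ = ½
They differ because Łukasiewicz Ł3 and Strong Kleene logic treat ½ differently under implication.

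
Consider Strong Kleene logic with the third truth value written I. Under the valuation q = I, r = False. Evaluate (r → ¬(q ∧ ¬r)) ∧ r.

¬r = ¬False = True
q ∧ ¬r = I ∧ True = I
¬(q ∧ ¬r) = ¬I = I
r → ¬(q ∧ ¬r) = False → I = True  [¬False ∨ I]
(r → ¬(q ∧ ¬r)) ∧ r = True ∧ False = False

False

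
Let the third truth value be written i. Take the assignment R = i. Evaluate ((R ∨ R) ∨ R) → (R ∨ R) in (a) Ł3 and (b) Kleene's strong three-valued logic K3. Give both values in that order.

In Ł3: R ∨ R = i ∨ i = i
(R ∨ R) ∨ R = i ∨ i = i
R ∨ R = i ∨ i = i
((R ∨ R) ∨ R) → (R ∨ R) = i → i = 1
In Kleene's strong three-valued logic K3: R ∨ R = i ∨ i = i
(R ∨ R) ∨ R = i ∨ i = i
R ∨ R = i ∨ i = i
((R ∨ R) ∨ R) → (R ∨ R) = i → i = i  [¬i ∨ i]
They differ because Ł3 and Kleene's strong three-valued logic K3 treat i differently under implication.

1; i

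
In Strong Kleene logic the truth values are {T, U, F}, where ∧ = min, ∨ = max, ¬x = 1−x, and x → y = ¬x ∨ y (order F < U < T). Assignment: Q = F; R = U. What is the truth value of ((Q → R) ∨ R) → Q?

Q → R = F → U = T  [¬F ∨ U]
(Q → R) ∨ R = T ∨ U = T
((Q → R) ∨ R) → Q = T → F = F

F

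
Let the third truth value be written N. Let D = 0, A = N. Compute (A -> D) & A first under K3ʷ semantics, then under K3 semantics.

In K3ʷ: A -> D = N -> 0 = N
(A -> D) & A = N & N = N
In K3: A -> D = N -> 0 = N  [~N | 0]
(A -> D) & A = N & N = N

N; N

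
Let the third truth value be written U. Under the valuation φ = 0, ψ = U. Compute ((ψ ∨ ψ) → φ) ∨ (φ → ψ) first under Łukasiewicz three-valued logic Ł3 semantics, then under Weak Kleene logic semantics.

In Łukasiewicz three-valued logic Ł3: ψ ∨ ψ = U ∨ U = U
(ψ ∨ ψ) → φ = U → 0 = U
φ → ψ = 0 → U = 1
((ψ ∨ ψ) → φ) ∨ (φ → ψ) = U ∨ 1 = 1
In Weak Kleene logic: ψ ∨ ψ = U ∨ U = U
(ψ ∨ ψ) → φ = U → 0 = U
φ → ψ = 0 → U = U
((ψ ∨ ψ) → φ) ∨ (φ → ψ) = U ∨ U = U
They differ because Łukasiewicz three-valued logic Ł3 and Weak Kleene logic treat U differently under the binary connectives.

1; U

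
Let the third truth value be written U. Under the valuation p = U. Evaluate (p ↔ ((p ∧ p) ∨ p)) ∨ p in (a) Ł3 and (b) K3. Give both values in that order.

In Ł3: p ∧ p = U ∧ U = U
(p ∧ p) ∨ p = U ∨ U = U
p ↔ ((p ∧ p) ∨ p) = U ↔ U = T  [1 − |½−½|]
(p ↔ ((p ∧ p) ∨ p)) ∨ p = T ∨ U = T
In K3: p ∧ p = U ∧ U = U
(p ∧ p) ∨ p = U ∨ U = U
p ↔ ((p ∧ p) ∨ p) = U ↔ U = U
(p ↔ ((p ∧ p) ∨ p)) ∨ p = U ∨ U = U
They differ because Ł3 and K3 treat U differently under implication.

T; U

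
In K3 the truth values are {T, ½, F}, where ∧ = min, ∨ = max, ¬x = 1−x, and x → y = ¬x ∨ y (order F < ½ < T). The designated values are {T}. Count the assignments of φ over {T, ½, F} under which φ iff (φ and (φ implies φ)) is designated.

φ=T: T ✓
φ=½: ½ ·
φ=F: T ✓

2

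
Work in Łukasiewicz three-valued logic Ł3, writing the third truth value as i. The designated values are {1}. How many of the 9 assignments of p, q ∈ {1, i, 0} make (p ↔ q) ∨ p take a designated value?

5

Of the 9 assignments, 5 give a value in {1}.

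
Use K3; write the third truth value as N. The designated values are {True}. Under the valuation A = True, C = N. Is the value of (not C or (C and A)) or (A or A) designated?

not C = not N = N
C and A = N and True = N
not C or (C and A) = N or N = N
A or A = True or True = True
(not C or (C and A)) or (A or A) = N or True = True
True ∈ {True}.

Yes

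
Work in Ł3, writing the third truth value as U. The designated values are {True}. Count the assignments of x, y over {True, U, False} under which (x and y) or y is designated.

3

Designated under: (x=True, y=True); (x=U, y=True); (x=False, y=True).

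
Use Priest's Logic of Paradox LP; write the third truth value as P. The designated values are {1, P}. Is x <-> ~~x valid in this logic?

Yes

Every assignment of x over {1, P, 0} gives a value in {1, P}.
In particular, with x=P: x <-> ~~x = P.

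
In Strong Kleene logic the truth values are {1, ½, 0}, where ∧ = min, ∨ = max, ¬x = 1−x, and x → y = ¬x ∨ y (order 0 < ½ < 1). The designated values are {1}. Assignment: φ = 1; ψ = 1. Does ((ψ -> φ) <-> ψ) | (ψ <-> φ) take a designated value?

Yes

ψ -> φ = 1 -> 1 = 1
(ψ -> φ) <-> ψ = 1 <-> 1 = 1
ψ <-> φ = 1 <-> 1 = 1
((ψ -> φ) <-> ψ) | (ψ <-> φ) = 1 | 1 = 1
1 ∈ {1}.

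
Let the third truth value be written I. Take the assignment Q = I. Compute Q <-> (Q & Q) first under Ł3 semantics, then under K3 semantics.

In Ł3: Q & Q = I & I = I
Q <-> (Q & Q) = I <-> I = True
In K3: Q & Q = I & I = I
Q <-> (Q & Q) = I <-> I = I
They differ because Ł3 and K3 treat I differently under implication.

True; I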